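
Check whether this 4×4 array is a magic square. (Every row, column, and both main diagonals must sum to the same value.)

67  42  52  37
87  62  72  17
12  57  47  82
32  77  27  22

No — row 2 sums to 238 but column 1 sums to 198.

Row 1: 67 + 42 + 52 + 37 = 198.
Row 2: 87 + 62 + 72 + 17 = 238.
Row 3: 12 + 57 + 47 + 82 = 198.
Row 4: 32 + 77 + 27 + 22 = 158.
Column 1: 67 + 87 + 12 + 32 = 198.
Column 2: 42 + 62 + 57 + 77 = 238.
Column 3: 52 + 72 + 47 + 27 = 198.
Column 4: 37 + 17 + 82 + 22 = 158.
Main diagonal: 67 + 62 + 47 + 22 = 198.
Anti-diagonal: 37 + 72 + 57 + 32 = 198.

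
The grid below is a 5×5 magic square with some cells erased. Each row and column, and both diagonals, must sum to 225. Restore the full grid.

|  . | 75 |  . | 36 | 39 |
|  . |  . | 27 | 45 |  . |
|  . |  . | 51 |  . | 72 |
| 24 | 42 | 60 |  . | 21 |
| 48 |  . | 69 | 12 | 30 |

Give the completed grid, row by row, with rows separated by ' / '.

57 75 18 36 39 / 81 9 27 45 63 / 15 33 51 54 72 / 24 42 60 78 21 / 48 66 69 12 30

The remaining cell in row 4 is (4,4) = 225 − 147 = 78.
Row 5: 48 + 69 + 12 + 30 + ? = 225, so (5,2) = 66.
The remaining cell in column 3 is (1,3) = 225 − 207 = 18.
From column 4, 225 − (36 + 45 + 78 + 12) gives (3,4) = 54.
Column 5 needs 225; the known cells sum to 162, so (2,5) = 63.
Using row 1: 75 + 18 + 36 + 39 + ? → (1,1) = 225 − 168 = 57.
Main diagonal must total 225; the given cells sum to 216, so (2,2) = 9.
Using row 2: 9 + 27 + 45 + 63 + ? → (2,1) = 225 − 144 = 81.
From column 1, 225 − (57 + 81 + 24 + 48) gives (3,1) = 15.
Using column 2: 75 + 9 + 42 + 66 + ? → (3,2) = 225 − 192 = 33.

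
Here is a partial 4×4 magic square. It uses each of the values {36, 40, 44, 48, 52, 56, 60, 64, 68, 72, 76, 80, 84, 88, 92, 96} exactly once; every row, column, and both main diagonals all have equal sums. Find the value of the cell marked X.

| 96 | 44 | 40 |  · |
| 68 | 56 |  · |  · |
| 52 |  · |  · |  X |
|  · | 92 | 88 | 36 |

64

The 16 entries sum to 1056, so each line sums to 1056/4 = 264.
From row 1, 264 − (96 + 44 + 40) gives (1,4) = 84.
Row 4: 92 + 88 + 36 + ? = 264, so (4,1) = 48.
Using column 2: 44 + 56 + 92 + ? → (3,2) = 264 − 192 = 72.
Using main diagonal: 96 + 56 + 36 + ? → (3,3) = 264 − 188 = 76.
The remaining cell in anti-diagonal is (2,3) = 264 − 204 = 60.
From row 2, 264 − (68 + 56 + 60) gives (2,4) = 80.
Row 3: 52 + 72 + 76 + ? = 264, so (3,4) = 64.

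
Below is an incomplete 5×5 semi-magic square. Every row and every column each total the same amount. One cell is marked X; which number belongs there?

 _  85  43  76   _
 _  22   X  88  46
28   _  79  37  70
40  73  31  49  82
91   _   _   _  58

55

Row 4 is complete and sums to 275; that is the magic constant.
Row 3 must total 275; the given cells sum to 214, so (3,2) = 61.
Column 2 must total 275; the given cells sum to 241, so (5,2) = 34.
The remaining cell in column 4 is (5,4) = 275 − 250 = 25.
Column 5: 46 + 70 + 82 + 58 + ? = 275, so (1,5) = 19.
Row 1: 85 + 43 + 76 + 19 + ? = 275, so (1,1) = 52.
From row 5, 275 − (91 + 34 + 25 + 58) gives (5,3) = 67.
Column 1 must total 275; the given cells sum to 211, so (2,1) = 64.
The remaining cell in column 3 is (2,3) = 275 − 220 = 55.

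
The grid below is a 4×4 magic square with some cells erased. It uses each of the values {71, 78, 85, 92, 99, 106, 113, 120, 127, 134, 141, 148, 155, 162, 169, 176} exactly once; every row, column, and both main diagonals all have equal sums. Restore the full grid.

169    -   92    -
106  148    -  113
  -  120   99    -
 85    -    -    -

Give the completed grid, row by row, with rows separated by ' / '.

The 16 entries sum to 1976, so each line sums to 1976/4 = 494.
Row 2 must total 494; the given cells sum to 367, so (2,3) = 127.
Using column 1: 169 + 106 + 85 + ? → (3,1) = 494 − 360 = 134.
Using column 3: 92 + 127 + 99 + ? → (4,3) = 494 − 318 = 176.
Main diagonal: 169 + 148 + 99 + ? = 494, so (4,4) = 78.
Anti-diagonal needs 494; the known cells sum to 332, so (1,4) = 162.
From row 1, 494 − (169 + 92 + 162) gives (1,2) = 71.
Using row 3: 134 + 120 + 99 + ? → (3,4) = 494 − 353 = 141.
Row 4 needs 494; the known cells sum to 339, so (4,2) = 155.

169 71 92 162 / 106 148 127 113 / 134 120 99 141 / 85 155 176 78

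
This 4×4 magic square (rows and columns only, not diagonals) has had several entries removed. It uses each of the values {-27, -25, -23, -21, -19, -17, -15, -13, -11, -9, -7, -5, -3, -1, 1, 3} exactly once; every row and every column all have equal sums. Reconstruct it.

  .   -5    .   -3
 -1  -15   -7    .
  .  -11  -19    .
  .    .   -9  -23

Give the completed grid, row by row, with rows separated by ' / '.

-27 -5 -13 -3 / -1 -15 -7 -25 / -21 -11 -19 3 / 1 -17 -9 -23

The 16 entries sum to -192, so each line sums to -192/4 = -48.
Row 2: -1 + (-15) + (-7) + ? = -48, so (2,4) = -25.
Column 2 must total -48; the given cells sum to -31, so (4,2) = -17.
Column 3 must total -48; the given cells sum to -35, so (1,3) = -13.
Column 4 needs -48; the known cells sum to -51, so (3,4) = 3.
The remaining cell in row 1 is (1,1) = -48 − (-21) = -27.
From row 3, -48 − (-11 + (-19) + 3) gives (3,1) = -21.
Row 4 needs -48; the known cells sum to -49, so (4,1) = 1.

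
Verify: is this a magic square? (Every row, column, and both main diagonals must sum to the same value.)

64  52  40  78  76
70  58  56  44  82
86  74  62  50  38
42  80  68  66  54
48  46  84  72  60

Yes

Row 1: 64 + 52 + 40 + 78 + 76 = 310.
Row 2: 70 + 58 + 56 + 44 + 82 = 310.
Row 3: 86 + 74 + 62 + 50 + 38 = 310.
Row 4: 42 + 80 + 68 + 66 + 54 = 310.
Row 5: 48 + 46 + 84 + 72 + 60 = 310.
Column 1: 64 + 70 + 86 + 42 + 48 = 310.
Column 2: 52 + 58 + 74 + 80 + 46 = 310.
Column 3: 40 + 56 + 62 + 68 + 84 = 310.
Column 4: 78 + 44 + 50 + 66 + 72 = 310.
Column 5: 76 + 82 + 38 + 54 + 60 = 310.
Main diagonal: 64 + 58 + 62 + 66 + 60 = 310.
Anti-diagonal: 76 + 44 + 62 + 80 + 48 = 310.
All lines sum to 310.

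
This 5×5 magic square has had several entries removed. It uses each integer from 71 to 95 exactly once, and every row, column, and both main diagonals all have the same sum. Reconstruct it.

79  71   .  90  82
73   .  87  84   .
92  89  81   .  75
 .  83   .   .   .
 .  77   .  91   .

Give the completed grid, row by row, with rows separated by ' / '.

79 71 93 90 82 / 73 95 87 84 76 / 92 89 81 78 75 / 86 83 80 72 94 / 85 77 74 91 88

The entries are 71 through 95, which sum to 2075, so each line sums to 2075/5 = 415.
From row 1, 415 − (79 + 71 + 90 + 82) gives (1,3) = 93.
Row 3 needs 415; the known cells sum to 337, so (3,4) = 78.
From column 2, 415 − (71 + 89 + 83 + 77) gives (2,2) = 95.
Column 4 needs 415; the known cells sum to 343, so (4,4) = 72.
The remaining cell in main diagonal is (5,5) = 415 − 327 = 88.
The remaining cell in anti-diagonal is (5,1) = 415 − 330 = 85.
Row 2 needs 415; the known cells sum to 339, so (2,5) = 76.
Row 5: 85 + 77 + 91 + 88 + ? = 415, so (5,3) = 74.
From column 1, 415 − (79 + 73 + 92 + 85) gives (4,1) = 86.
Using column 3: 93 + 87 + 81 + 74 + ? → (4,3) = 415 − 335 = 80.
Column 5: 82 + 76 + 75 + 88 + ? = 415, so (4,5) = 94.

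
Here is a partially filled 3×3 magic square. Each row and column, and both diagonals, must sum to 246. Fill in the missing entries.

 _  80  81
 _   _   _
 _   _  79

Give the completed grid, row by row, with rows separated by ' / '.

85 80 81 / 78 82 86 / 83 84 79

Row 1: 80 + 81 + ? = 246, so (1,1) = 85.
Using column 3: 81 + 79 + ? → (2,3) = 246 − 160 = 86.
Main diagonal must total 246; the given cells sum to 164, so (2,2) = 82.
Anti-diagonal: 81 + 82 + ? = 246, so (3,1) = 83.
The remaining cell in row 2 is (2,1) = 246 − 168 = 78.
Row 3: 83 + 79 + ? = 246, so (3,2) = 84.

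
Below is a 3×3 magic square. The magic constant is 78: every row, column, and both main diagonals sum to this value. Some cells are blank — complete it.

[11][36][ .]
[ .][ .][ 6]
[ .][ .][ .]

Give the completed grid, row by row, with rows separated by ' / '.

11 36 31 / 46 26 6 / 21 16 41

From row 1, 78 − (11 + 36) gives (1,3) = 31.
Column 3: 31 + 6 + ? = 78, so (3,3) = 41.
From main diagonal, 78 − (11 + 41) gives (2,2) = 26.
Anti-diagonal must total 78; the given cells sum to 57, so (3,1) = 21.
The remaining cell in row 2 is (2,1) = 78 − 32 = 46.
From row 3, 78 − (21 + 41) gives (3,2) = 16.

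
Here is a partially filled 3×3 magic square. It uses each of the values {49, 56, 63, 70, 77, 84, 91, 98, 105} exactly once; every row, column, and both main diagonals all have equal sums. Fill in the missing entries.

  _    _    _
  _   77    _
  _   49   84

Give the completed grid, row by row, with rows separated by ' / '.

70 105 56 / 63 77 91 / 98 49 84

The 9 entries sum to 693, so each line sums to 693/3 = 231.
From row 3, 231 − (49 + 84) gives (3,1) = 98.
Using column 2: 77 + 49 + ? → (1,2) = 231 − 126 = 105.
Main diagonal: 77 + 84 + ? = 231, so (1,1) = 70.
From anti-diagonal, 231 − (77 + 98) gives (1,3) = 56.
Column 1 needs 231; the known cells sum to 168, so (2,1) = 63.
From column 3, 231 − (56 + 84) gives (2,3) = 91.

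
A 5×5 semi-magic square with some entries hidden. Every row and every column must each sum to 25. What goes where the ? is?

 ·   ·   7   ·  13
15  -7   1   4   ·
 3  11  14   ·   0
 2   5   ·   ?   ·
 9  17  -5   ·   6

16

The remaining cell in row 2 is (2,5) = 25 − 13 = 12.
Row 3 needs 25; the known cells sum to 28, so (3,4) = -3.
Row 5 needs 25; the known cells sum to 27, so (5,4) = -2.
Using column 1: 15 + 3 + 2 + 9 + ? → (1,1) = 25 − 29 = -4.
Column 2 must total 25; the given cells sum to 26, so (1,2) = -1.
Column 3 needs 25; the known cells sum to 17, so (4,3) = 8.
Column 5: 13 + 12 + 0 + 6 + ? = 25, so (4,5) = -6.
Row 1 needs 25; the known cells sum to 15, so (1,4) = 10.
Row 4 must total 25; the given cells sum to 9, so (4,4) = 16.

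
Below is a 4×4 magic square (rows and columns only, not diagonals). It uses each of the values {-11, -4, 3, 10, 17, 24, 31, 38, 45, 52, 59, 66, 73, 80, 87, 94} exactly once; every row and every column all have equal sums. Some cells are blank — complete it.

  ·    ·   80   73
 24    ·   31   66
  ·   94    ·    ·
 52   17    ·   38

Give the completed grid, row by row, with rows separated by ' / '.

3 10 80 73 / 24 45 31 66 / 87 94 -4 -11 / 52 17 59 38

The 16 entries sum to 664, so each line sums to 664/4 = 166.
Using row 2: 24 + 31 + 66 + ? → (2,2) = 166 − 121 = 45.
Row 4: 52 + 17 + 38 + ? = 166, so (4,3) = 59.
The remaining cell in column 2 is (1,2) = 166 − 156 = 10.
From column 3, 166 − (80 + 31 + 59) gives (3,3) = -4.
Column 4 must total 166; the given cells sum to 177, so (3,4) = -11.
Row 1 must total 166; the given cells sum to 163, so (1,1) = 3.
Row 3: 94 + (-4) + (-11) + ? = 166, so (3,1) = 87.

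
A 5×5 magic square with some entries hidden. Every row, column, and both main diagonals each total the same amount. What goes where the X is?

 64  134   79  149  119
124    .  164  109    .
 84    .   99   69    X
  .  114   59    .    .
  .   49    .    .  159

Row 1 is complete and sums to 545; that is the magic constant.
Column 3 needs 545; the known cells sum to 401, so (5,3) = 144.
The remaining cell in anti-diagonal is (5,1) = 545 − 441 = 104.
Using row 5: 104 + 49 + 144 + 159 + ? → (5,4) = 545 − 456 = 89.
From column 1, 545 − (64 + 124 + 84 + 104) gives (4,1) = 169.
Column 4: 149 + 109 + 69 + 89 + ? = 545, so (4,4) = 129.
Main diagonal must total 545; the given cells sum to 451, so (2,2) = 94.
From row 2, 545 − (124 + 94 + 164 + 109) gives (2,5) = 54.
Row 4 needs 545; the known cells sum to 471, so (4,5) = 74.
Column 2 needs 545; the known cells sum to 391, so (3,2) = 154.
Column 5 must total 545; the given cells sum to 406, so (3,5) = 139.

139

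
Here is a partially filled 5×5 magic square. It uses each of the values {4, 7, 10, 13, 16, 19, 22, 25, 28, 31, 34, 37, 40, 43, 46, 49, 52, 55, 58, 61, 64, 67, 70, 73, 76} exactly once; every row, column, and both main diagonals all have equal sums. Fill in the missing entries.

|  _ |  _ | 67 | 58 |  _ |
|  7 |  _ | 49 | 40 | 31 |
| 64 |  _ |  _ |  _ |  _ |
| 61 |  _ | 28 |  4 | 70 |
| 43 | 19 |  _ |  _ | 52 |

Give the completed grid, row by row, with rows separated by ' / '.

25 16 67 58 34 / 7 73 49 40 31 / 64 55 46 22 13 / 61 37 28 4 70 / 43 19 10 76 52

The 25 entries sum to 1000, so each line sums to 1000/5 = 200.
Using row 2: 7 + 49 + 40 + 31 + ? → (2,2) = 200 − 127 = 73.
From row 4, 200 − (61 + 28 + 4 + 70) gives (4,2) = 37.
Column 1: 7 + 64 + 61 + 43 + ? = 200, so (1,1) = 25.
From main diagonal, 200 − (25 + 73 + 4 + 52) gives (3,3) = 46.
From anti-diagonal, 200 − (40 + 46 + 37 + 43) gives (1,5) = 34.
Row 1 must total 200; the given cells sum to 184, so (1,2) = 16.
Using column 2: 16 + 73 + 37 + 19 + ? → (3,2) = 200 − 145 = 55.
From column 3, 200 − (67 + 49 + 46 + 28) gives (5,3) = 10.
Column 5 needs 200; the known cells sum to 187, so (3,5) = 13.
Using row 3: 64 + 55 + 46 + 13 + ? → (3,4) = 200 − 178 = 22.
Using row 5: 43 + 19 + 10 + 52 + ? → (5,4) = 200 − 124 = 76.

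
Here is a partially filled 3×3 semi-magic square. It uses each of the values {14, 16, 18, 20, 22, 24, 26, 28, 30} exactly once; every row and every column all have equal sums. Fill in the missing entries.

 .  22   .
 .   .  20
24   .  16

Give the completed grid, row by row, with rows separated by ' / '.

The 9 entries sum to 198, so each line sums to 198/3 = 66.
From row 3, 66 − (24 + 16) gives (3,2) = 26.
The remaining cell in column 2 is (2,2) = 66 − 48 = 18.
Column 3 needs 66; the known cells sum to 36, so (1,3) = 30.
From row 1, 66 − (22 + 30) gives (1,1) = 14.
Using row 2: 18 + 20 + ? → (2,1) = 66 − 38 = 28.

14 22 30 / 28 18 20 / 24 26 16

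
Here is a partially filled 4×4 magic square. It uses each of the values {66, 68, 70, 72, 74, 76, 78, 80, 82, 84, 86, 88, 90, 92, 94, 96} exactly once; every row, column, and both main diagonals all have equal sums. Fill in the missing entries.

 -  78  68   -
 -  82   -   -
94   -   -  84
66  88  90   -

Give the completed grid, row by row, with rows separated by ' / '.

The 16 entries sum to 1296, so each line sums to 1296/4 = 324.
Row 4 needs 324; the known cells sum to 244, so (4,4) = 80.
Column 2 needs 324; the known cells sum to 248, so (3,2) = 76.
From row 3, 324 − (94 + 76 + 84) gives (3,3) = 70.
Using column 3: 68 + 70 + 90 + ? → (2,3) = 324 − 228 = 96.
Main diagonal must total 324; the given cells sum to 232, so (1,1) = 92.
From anti-diagonal, 324 − (96 + 76 + 66) gives (1,4) = 86.
Column 1 needs 324; the known cells sum to 252, so (2,1) = 72.
Column 4 must total 324; the given cells sum to 250, so (2,4) = 74.

92 78 68 86 / 72 82 96 74 / 94 76 70 84 / 66 88 90 80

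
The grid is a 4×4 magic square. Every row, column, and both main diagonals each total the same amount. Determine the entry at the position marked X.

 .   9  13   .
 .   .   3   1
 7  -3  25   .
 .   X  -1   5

Column 3 is complete and sums to 40; that is the magic constant.
Row 3: 7 + (-3) + 25 + ? = 40, so (3,4) = 11.
From column 4, 40 − (1 + 11 + 5) gives (1,4) = 23.
Anti-diagonal needs 40; the known cells sum to 23, so (4,1) = 17.
From row 1, 40 − (9 + 13 + 23) gives (1,1) = -5.
Row 4 needs 40; the known cells sum to 21, so (4,2) = 19.

19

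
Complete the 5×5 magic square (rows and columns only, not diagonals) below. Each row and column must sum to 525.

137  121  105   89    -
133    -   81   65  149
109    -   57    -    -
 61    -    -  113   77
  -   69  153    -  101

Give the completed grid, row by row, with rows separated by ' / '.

Row 1 must total 525; the given cells sum to 452, so (1,5) = 73.
From row 2, 525 − (133 + 81 + 65 + 149) gives (2,2) = 97.
Column 1 needs 525; the known cells sum to 440, so (5,1) = 85.
Column 3: 105 + 81 + 57 + 153 + ? = 525, so (4,3) = 129.
Column 5: 73 + 149 + 77 + 101 + ? = 525, so (3,5) = 125.
The remaining cell in row 4 is (4,2) = 525 − 380 = 145.
Row 5 needs 525; the known cells sum to 408, so (5,4) = 117.
The remaining cell in column 2 is (3,2) = 525 − 432 = 93.
The remaining cell in column 4 is (3,4) = 525 − 384 = 141.

137 121 105 89 73 / 133 97 81 65 149 / 109 93 57 141 125 / 61 145 129 113 77 / 85 69 153 117 101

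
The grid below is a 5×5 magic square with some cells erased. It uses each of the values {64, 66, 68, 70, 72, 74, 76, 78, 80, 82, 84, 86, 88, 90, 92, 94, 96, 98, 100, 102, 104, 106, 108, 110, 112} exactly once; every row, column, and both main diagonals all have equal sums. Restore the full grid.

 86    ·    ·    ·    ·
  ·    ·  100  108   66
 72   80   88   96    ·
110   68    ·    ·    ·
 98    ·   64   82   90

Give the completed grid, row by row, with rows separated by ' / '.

The 25 entries sum to 2200, so each line sums to 2200/5 = 440.
Using row 3: 72 + 80 + 88 + 96 + ? → (3,5) = 440 − 336 = 104.
From row 5, 440 − (98 + 64 + 82 + 90) gives (5,2) = 106.
From column 1, 440 − (86 + 72 + 110 + 98) gives (2,1) = 74.
Anti-diagonal: 108 + 88 + 68 + 98 + ? = 440, so (1,5) = 78.
Row 2: 74 + 100 + 108 + 66 + ? = 440, so (2,2) = 92.
The remaining cell in column 2 is (1,2) = 440 − 346 = 94.
The remaining cell in column 5 is (4,5) = 440 − 338 = 102.
Main diagonal needs 440; the known cells sum to 356, so (4,4) = 84.
From row 4, 440 − (110 + 68 + 84 + 102) gives (4,3) = 76.
Using column 3: 100 + 88 + 76 + 64 + ? → (1,3) = 440 − 328 = 112.
Column 4: 108 + 96 + 84 + 82 + ? = 440, so (1,4) = 70.

86 94 112 70 78 / 74 92 100 108 66 / 72 80 88 96 104 / 110 68 76 84 102 / 98 106 64 82 90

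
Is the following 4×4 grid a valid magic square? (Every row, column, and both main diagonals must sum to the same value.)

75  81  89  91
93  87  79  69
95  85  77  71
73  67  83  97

No — column 4 sums to 328 but main diagonal sums to 336.

Row 1: 75 + 81 + 89 + 91 = 336.
Row 2: 93 + 87 + 79 + 69 = 328.
Row 3: 95 + 85 + 77 + 71 = 328.
Row 4: 73 + 67 + 83 + 97 = 320.
Column 1: 75 + 93 + 95 + 73 = 336.
Column 2: 81 + 87 + 85 + 67 = 320.
Column 3: 89 + 79 + 77 + 83 = 328.
Column 4: 91 + 69 + 71 + 97 = 328.
Main diagonal: 75 + 87 + 77 + 97 = 336.
Anti-diagonal: 91 + 79 + 85 + 73 = 328.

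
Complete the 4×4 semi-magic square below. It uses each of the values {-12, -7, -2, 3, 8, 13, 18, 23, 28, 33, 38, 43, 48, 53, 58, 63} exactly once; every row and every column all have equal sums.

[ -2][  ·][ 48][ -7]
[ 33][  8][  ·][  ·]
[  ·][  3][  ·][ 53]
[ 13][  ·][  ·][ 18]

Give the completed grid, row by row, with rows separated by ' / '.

-2 63 48 -7 / 33 8 23 38 / 58 3 -12 53 / 13 28 43 18

The 16 entries sum to 408, so each line sums to 408/4 = 102.
Row 1 must total 102; the given cells sum to 39, so (1,2) = 63.
The remaining cell in column 1 is (3,1) = 102 − 44 = 58.
The remaining cell in column 2 is (4,2) = 102 − 74 = 28.
The remaining cell in column 4 is (2,4) = 102 − 64 = 38.
Row 2: 33 + 8 + 38 + ? = 102, so (2,3) = 23.
Row 3 needs 102; the known cells sum to 114, so (3,3) = -12.
Row 4 must total 102; the given cells sum to 59, so (4,3) = 43.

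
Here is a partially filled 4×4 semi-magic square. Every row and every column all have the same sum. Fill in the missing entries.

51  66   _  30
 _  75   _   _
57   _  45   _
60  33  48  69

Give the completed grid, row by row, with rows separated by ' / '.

Row 4 is already complete: 60 + 33 + 48 + 69 = 210, so that is the magic constant.
Row 1 needs 210; the known cells sum to 147, so (1,3) = 63.
Column 1 needs 210; the known cells sum to 168, so (2,1) = 42.
Column 2: 66 + 75 + 33 + ? = 210, so (3,2) = 36.
Using column 3: 63 + 45 + 48 + ? → (2,3) = 210 − 156 = 54.
The remaining cell in row 2 is (2,4) = 210 − 171 = 39.
Row 3 needs 210; the known cells sum to 138, so (3,4) = 72.

51 66 63 30 / 42 75 54 39 / 57 36 45 72 / 60 33 48 69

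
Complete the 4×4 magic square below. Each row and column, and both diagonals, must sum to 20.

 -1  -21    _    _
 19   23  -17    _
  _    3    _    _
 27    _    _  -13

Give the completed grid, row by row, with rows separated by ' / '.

Row 2 needs 20; the known cells sum to 25, so (2,4) = -5.
Using column 1: -1 + 19 + 27 + ? → (3,1) = 20 − 45 = -25.
Column 2 must total 20; the given cells sum to 5, so (4,2) = 15.
The remaining cell in main diagonal is (3,3) = 20 − 9 = 11.
From anti-diagonal, 20 − (-17 + 3 + 27) gives (1,4) = 7.
The remaining cell in row 1 is (1,3) = 20 − (-15) = 35.
From row 3, 20 − (-25 + 3 + 11) gives (3,4) = 31.
Row 4: 27 + 15 + (-13) + ? = 20, so (4,3) = -9.

-1 -21 35 7 / 19 23 -17 -5 / -25 3 11 31 / 27 15 -9 -13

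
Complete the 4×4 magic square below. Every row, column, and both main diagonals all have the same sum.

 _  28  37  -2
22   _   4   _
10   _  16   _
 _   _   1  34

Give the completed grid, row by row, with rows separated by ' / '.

Column 3 is already complete: 37 + 4 + 16 + 1 = 58, so that is the magic constant.
Using row 1: 28 + 37 + (-2) + ? → (1,1) = 58 − 63 = -5.
The remaining cell in column 1 is (4,1) = 58 − 27 = 31.
From main diagonal, 58 − (-5 + 16 + 34) gives (2,2) = 13.
Anti-diagonal must total 58; the given cells sum to 33, so (3,2) = 25.
Using row 2: 22 + 13 + 4 + ? → (2,4) = 58 − 39 = 19.
From row 3, 58 − (10 + 25 + 16) gives (3,4) = 7.
From row 4, 58 − (31 + 1 + 34) gives (4,2) = -8.

-5 28 37 -2 / 22 13 4 19 / 10 25 16 7 / 31 -8 1 34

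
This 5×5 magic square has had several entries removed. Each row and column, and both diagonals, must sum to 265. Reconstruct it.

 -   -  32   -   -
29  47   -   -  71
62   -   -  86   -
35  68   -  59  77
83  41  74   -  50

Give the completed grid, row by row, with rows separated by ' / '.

56 89 32 65 23 / 29 47 80 38 71 / 62 20 53 86 44 / 35 68 26 59 77 / 83 41 74 17 50

Row 4: 35 + 68 + 59 + 77 + ? = 265, so (4,3) = 26.
Row 5 needs 265; the known cells sum to 248, so (5,4) = 17.
Using column 1: 29 + 62 + 35 + 83 + ? → (1,1) = 265 − 209 = 56.
Main diagonal: 56 + 47 + 59 + 50 + ? = 265, so (3,3) = 53.
Using column 3: 32 + 53 + 26 + 74 + ? → (2,3) = 265 − 185 = 80.
Row 2 must total 265; the given cells sum to 227, so (2,4) = 38.
Using column 4: 38 + 86 + 59 + 17 + ? → (1,4) = 265 − 200 = 65.
Anti-diagonal needs 265; the known cells sum to 242, so (1,5) = 23.
Row 1 must total 265; the given cells sum to 176, so (1,2) = 89.
From column 2, 265 − (89 + 47 + 68 + 41) gives (3,2) = 20.
Column 5: 23 + 71 + 77 + 50 + ? = 265, so (3,5) = 44.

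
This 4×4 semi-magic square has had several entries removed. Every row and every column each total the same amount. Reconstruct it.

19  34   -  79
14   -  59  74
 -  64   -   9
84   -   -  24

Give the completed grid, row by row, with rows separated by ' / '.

19 34 54 79 / 14 39 59 74 / 69 64 44 9 / 84 49 29 24

Column 4 is already complete: 79 + 74 + 9 + 24 = 186, so that is the magic constant.
Row 1 needs 186; the known cells sum to 132, so (1,3) = 54.
Row 2: 14 + 59 + 74 + ? = 186, so (2,2) = 39.
From column 1, 186 − (19 + 14 + 84) gives (3,1) = 69.
Using column 2: 34 + 39 + 64 + ? → (4,2) = 186 − 137 = 49.
Using row 3: 69 + 64 + 9 + ? → (3,3) = 186 − 142 = 44.
Row 4: 84 + 49 + 24 + ? = 186, so (4,3) = 29.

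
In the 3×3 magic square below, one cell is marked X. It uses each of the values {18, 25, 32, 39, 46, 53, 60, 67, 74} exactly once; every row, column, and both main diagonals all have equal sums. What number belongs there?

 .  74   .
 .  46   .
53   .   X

The 9 entries sum to 414, so each line sums to 414/3 = 138.
Column 2: 74 + 46 + ? = 138, so (3,2) = 18.
The remaining cell in anti-diagonal is (1,3) = 138 − 99 = 39.
Row 1 needs 138; the known cells sum to 113, so (1,1) = 25.
Row 3: 53 + 18 + ? = 138, so (3,3) = 67.

67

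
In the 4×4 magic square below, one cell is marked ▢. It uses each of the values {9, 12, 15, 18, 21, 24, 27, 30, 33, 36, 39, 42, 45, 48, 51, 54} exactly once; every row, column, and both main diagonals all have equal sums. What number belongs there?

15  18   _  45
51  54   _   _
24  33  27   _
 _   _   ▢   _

39

The 16 entries sum to 504, so each line sums to 504/4 = 126.
From row 1, 126 − (15 + 18 + 45) gives (1,3) = 48.
Using row 3: 24 + 33 + 27 + ? → (3,4) = 126 − 84 = 42.
The remaining cell in column 1 is (4,1) = 126 − 90 = 36.
Column 2: 18 + 54 + 33 + ? = 126, so (4,2) = 21.
The remaining cell in main diagonal is (4,4) = 126 − 96 = 30.
Anti-diagonal needs 126; the known cells sum to 114, so (2,3) = 12.
From row 2, 126 − (51 + 54 + 12) gives (2,4) = 9.
Row 4 must total 126; the given cells sum to 87, so (4,3) = 39.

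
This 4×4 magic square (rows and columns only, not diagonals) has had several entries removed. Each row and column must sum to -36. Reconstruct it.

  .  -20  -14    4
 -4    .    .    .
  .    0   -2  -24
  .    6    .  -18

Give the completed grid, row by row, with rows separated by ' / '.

Row 1: -20 + (-14) + 4 + ? = -36, so (1,1) = -6.
The remaining cell in row 3 is (3,1) = -36 − (-26) = -10.
Column 1 needs -36; the known cells sum to -20, so (4,1) = -16.
Column 2 needs -36; the known cells sum to -14, so (2,2) = -22.
The remaining cell in column 4 is (2,4) = -36 − (-38) = 2.
Row 2 must total -36; the given cells sum to -24, so (2,3) = -12.
From row 4, -36 − (-16 + 6 + (-18)) gives (4,3) = -8.

-6 -20 -14 4 / -4 -22 -12 2 / -10 0 -2 -24 / -16 6 -8 -18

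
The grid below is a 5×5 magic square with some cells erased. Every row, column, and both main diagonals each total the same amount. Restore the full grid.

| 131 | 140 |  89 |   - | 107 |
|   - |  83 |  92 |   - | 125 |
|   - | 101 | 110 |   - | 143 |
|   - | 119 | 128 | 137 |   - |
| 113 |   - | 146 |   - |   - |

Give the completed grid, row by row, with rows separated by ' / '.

131 140 89 98 107 / 149 83 92 116 125 / 77 101 110 134 143 / 95 119 128 137 86 / 113 122 146 80 104

Column 3 is already complete: 89 + 92 + 110 + 128 + 146 = 565, so that is the magic constant.
From row 1, 565 − (131 + 140 + 89 + 107) gives (1,4) = 98.
From column 2, 565 − (140 + 83 + 101 + 119) gives (5,2) = 122.
Main diagonal: 131 + 83 + 110 + 137 + ? = 565, so (5,5) = 104.
Anti-diagonal needs 565; the known cells sum to 449, so (2,4) = 116.
Using row 2: 83 + 92 + 116 + 125 + ? → (2,1) = 565 − 416 = 149.
Row 5 needs 565; the known cells sum to 485, so (5,4) = 80.
Column 4 needs 565; the known cells sum to 431, so (3,4) = 134.
Column 5 needs 565; the known cells sum to 479, so (4,5) = 86.
Row 3: 101 + 110 + 134 + 143 + ? = 565, so (3,1) = 77.
Row 4 needs 565; the known cells sum to 470, so (4,1) = 95.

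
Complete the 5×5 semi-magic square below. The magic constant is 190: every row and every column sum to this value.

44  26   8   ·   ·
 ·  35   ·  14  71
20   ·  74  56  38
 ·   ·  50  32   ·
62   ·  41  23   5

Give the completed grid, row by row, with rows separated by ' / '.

44 26 8 65 47 / 53 35 17 14 71 / 20 2 74 56 38 / 11 68 50 32 29 / 62 59 41 23 5

Row 3 needs 190; the known cells sum to 188, so (3,2) = 2.
Row 5 must total 190; the given cells sum to 131, so (5,2) = 59.
From column 2, 190 − (26 + 35 + 2 + 59) gives (4,2) = 68.
From column 3, 190 − (8 + 74 + 50 + 41) gives (2,3) = 17.
From column 4, 190 − (14 + 56 + 32 + 23) gives (1,4) = 65.
From row 1, 190 − (44 + 26 + 8 + 65) gives (1,5) = 47.
Row 2 must total 190; the given cells sum to 137, so (2,1) = 53.
Column 1 must total 190; the given cells sum to 179, so (4,1) = 11.
Column 5: 47 + 71 + 38 + 5 + ? = 190, so (4,5) = 29.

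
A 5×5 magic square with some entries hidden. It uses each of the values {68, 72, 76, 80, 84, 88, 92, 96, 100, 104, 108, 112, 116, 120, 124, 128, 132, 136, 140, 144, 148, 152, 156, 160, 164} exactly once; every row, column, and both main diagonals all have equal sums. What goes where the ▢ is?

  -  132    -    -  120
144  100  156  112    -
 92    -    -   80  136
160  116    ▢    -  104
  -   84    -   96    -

The 25 entries sum to 2900, so each line sums to 2900/5 = 580.
Using row 2: 144 + 100 + 156 + 112 + ? → (2,5) = 580 − 512 = 68.
The remaining cell in column 2 is (3,2) = 580 − 432 = 148.
Column 5: 120 + 68 + 136 + 104 + ? = 580, so (5,5) = 152.
Row 3 must total 580; the given cells sum to 456, so (3,3) = 124.
Using anti-diagonal: 120 + 112 + 124 + 116 + ? → (5,1) = 580 − 472 = 108.
Using row 5: 108 + 84 + 96 + 152 + ? → (5,3) = 580 − 440 = 140.
Column 1 must total 580; the given cells sum to 504, so (1,1) = 76.
From main diagonal, 580 − (76 + 100 + 124 + 152) gives (4,4) = 128.
Row 4 must total 580; the given cells sum to 508, so (4,3) = 72.

72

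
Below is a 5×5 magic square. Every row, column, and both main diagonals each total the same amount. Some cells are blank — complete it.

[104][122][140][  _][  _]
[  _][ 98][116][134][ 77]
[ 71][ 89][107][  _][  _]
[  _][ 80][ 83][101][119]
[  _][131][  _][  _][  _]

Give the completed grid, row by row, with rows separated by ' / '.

104 122 140 68 86 / 95 98 116 134 77 / 71 89 107 125 128 / 137 80 83 101 119 / 113 131 74 92 110

Column 2 is already complete: 122 + 98 + 89 + 80 + 131 = 520, so that is the magic constant.
Row 2 must total 520; the given cells sum to 425, so (2,1) = 95.
From row 4, 520 − (80 + 83 + 101 + 119) gives (4,1) = 137.
Column 1: 104 + 95 + 71 + 137 + ? = 520, so (5,1) = 113.
Column 3 needs 520; the known cells sum to 446, so (5,3) = 74.
Main diagonal must total 520; the given cells sum to 410, so (5,5) = 110.
Using anti-diagonal: 134 + 107 + 80 + 113 + ? → (1,5) = 520 − 434 = 86.
From row 1, 520 − (104 + 122 + 140 + 86) gives (1,4) = 68.
Row 5: 113 + 131 + 74 + 110 + ? = 520, so (5,4) = 92.
The remaining cell in column 4 is (3,4) = 520 − 395 = 125.
Column 5: 86 + 77 + 119 + 110 + ? = 520, so (3,5) = 128.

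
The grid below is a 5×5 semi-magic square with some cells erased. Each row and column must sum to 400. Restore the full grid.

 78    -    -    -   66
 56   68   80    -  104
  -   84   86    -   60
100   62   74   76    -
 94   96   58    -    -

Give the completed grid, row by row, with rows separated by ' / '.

Row 2 must total 400; the given cells sum to 308, so (2,4) = 92.
Row 4 must total 400; the given cells sum to 312, so (4,5) = 88.
Column 1 needs 400; the known cells sum to 328, so (3,1) = 72.
Column 2: 68 + 84 + 62 + 96 + ? = 400, so (1,2) = 90.
Column 3 needs 400; the known cells sum to 298, so (1,3) = 102.
Column 5 must total 400; the given cells sum to 318, so (5,5) = 82.
Row 1 must total 400; the given cells sum to 336, so (1,4) = 64.
Row 3 needs 400; the known cells sum to 302, so (3,4) = 98.
The remaining cell in row 5 is (5,4) = 400 − 330 = 70.

78 90 102 64 66 / 56 68 80 92 104 / 72 84 86 98 60 / 100 62 74 76 88 / 94 96 58 70 82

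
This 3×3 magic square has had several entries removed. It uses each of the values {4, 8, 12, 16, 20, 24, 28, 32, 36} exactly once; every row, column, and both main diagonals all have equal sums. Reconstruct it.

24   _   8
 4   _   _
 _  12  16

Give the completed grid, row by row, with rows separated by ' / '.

24 28 8 / 4 20 36 / 32 12 16

The 9 entries sum to 180, so each line sums to 180/3 = 60.
Row 1 must total 60; the given cells sum to 32, so (1,2) = 28.
From row 3, 60 − (12 + 16) gives (3,1) = 32.
Column 2 needs 60; the known cells sum to 40, so (2,2) = 20.
From column 3, 60 − (8 + 16) gives (2,3) = 36.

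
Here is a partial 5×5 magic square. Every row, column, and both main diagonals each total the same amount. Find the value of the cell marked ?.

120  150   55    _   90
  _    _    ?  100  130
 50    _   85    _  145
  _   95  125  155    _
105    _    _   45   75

Anti-diagonal is complete and sums to 475; that is the magic constant.
Using row 1: 120 + 150 + 55 + 90 + ? → (1,4) = 475 − 415 = 60.
The remaining cell in column 4 is (3,4) = 475 − 360 = 115.
Using column 5: 90 + 130 + 145 + 75 + ? → (4,5) = 475 − 440 = 35.
The remaining cell in main diagonal is (2,2) = 475 − 435 = 40.
The remaining cell in row 3 is (3,2) = 475 − 395 = 80.
From row 4, 475 − (95 + 125 + 155 + 35) gives (4,1) = 65.
Column 1 needs 475; the known cells sum to 340, so (2,1) = 135.
Column 2: 150 + 40 + 80 + 95 + ? = 475, so (5,2) = 110.
From row 2, 475 − (135 + 40 + 100 + 130) gives (2,3) = 70.

70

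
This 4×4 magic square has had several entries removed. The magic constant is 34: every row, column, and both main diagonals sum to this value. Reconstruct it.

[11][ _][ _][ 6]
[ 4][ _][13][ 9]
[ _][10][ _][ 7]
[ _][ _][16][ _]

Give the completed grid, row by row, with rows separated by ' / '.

Row 2: 4 + 13 + 9 + ? = 34, so (2,2) = 8.
Column 4 needs 34; the known cells sum to 22, so (4,4) = 12.
Main diagonal needs 34; the known cells sum to 31, so (3,3) = 3.
The remaining cell in anti-diagonal is (4,1) = 34 − 29 = 5.
Using row 3: 10 + 3 + 7 + ? → (3,1) = 34 − 20 = 14.
The remaining cell in row 4 is (4,2) = 34 − 33 = 1.
Column 2: 8 + 10 + 1 + ? = 34, so (1,2) = 15.
Using column 3: 13 + 3 + 16 + ? → (1,3) = 34 − 32 = 2.

11 15 2 6 / 4 8 13 9 / 14 10 3 7 / 5 1 16 12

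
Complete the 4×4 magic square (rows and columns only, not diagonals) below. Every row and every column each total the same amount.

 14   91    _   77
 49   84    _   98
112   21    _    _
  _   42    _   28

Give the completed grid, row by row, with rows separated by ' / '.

14 91 56 77 / 49 84 7 98 / 112 21 70 35 / 63 42 105 28

Column 2 is already complete: 91 + 84 + 21 + 42 = 238, so that is the magic constant.
Row 1 must total 238; the given cells sum to 182, so (1,3) = 56.
Using row 2: 49 + 84 + 98 + ? → (2,3) = 238 − 231 = 7.
The remaining cell in column 1 is (4,1) = 238 − 175 = 63.
Column 4: 77 + 98 + 28 + ? = 238, so (3,4) = 35.
Row 3 needs 238; the known cells sum to 168, so (3,3) = 70.
Row 4: 63 + 42 + 28 + ? = 238, so (4,3) = 105.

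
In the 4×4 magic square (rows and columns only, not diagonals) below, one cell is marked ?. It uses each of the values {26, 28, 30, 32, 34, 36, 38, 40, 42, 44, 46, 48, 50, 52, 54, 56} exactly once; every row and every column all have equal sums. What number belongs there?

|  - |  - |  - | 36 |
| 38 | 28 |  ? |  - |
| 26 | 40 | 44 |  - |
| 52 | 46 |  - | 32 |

56

The 16 entries sum to 656, so each line sums to 656/4 = 164.
Row 3: 26 + 40 + 44 + ? = 164, so (3,4) = 54.
Row 4 needs 164; the known cells sum to 130, so (4,3) = 34.
Using column 1: 38 + 26 + 52 + ? → (1,1) = 164 − 116 = 48.
Column 2 must total 164; the given cells sum to 114, so (1,2) = 50.
The remaining cell in column 4 is (2,4) = 164 − 122 = 42.
Row 1 needs 164; the known cells sum to 134, so (1,3) = 30.
Row 2: 38 + 28 + 42 + ? = 164, so (2,3) = 56.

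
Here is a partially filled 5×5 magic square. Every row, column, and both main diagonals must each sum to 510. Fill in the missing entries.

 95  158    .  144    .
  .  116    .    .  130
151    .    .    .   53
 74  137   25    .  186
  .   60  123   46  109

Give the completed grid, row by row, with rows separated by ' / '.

The remaining cell in row 4 is (4,4) = 510 − 422 = 88.
Row 5: 60 + 123 + 46 + 109 + ? = 510, so (5,1) = 172.
Column 1 must total 510; the given cells sum to 492, so (2,1) = 18.
Column 2 needs 510; the known cells sum to 471, so (3,2) = 39.
Column 5 needs 510; the known cells sum to 478, so (1,5) = 32.
Main diagonal must total 510; the given cells sum to 408, so (3,3) = 102.
Anti-diagonal needs 510; the known cells sum to 443, so (2,4) = 67.
Row 1 needs 510; the known cells sum to 429, so (1,3) = 81.
From row 2, 510 − (18 + 116 + 67 + 130) gives (2,3) = 179.
From row 3, 510 − (151 + 39 + 102 + 53) gives (3,4) = 165.

95 158 81 144 32 / 18 116 179 67 130 / 151 39 102 165 53 / 74 137 25 88 186 / 172 60 123 46 109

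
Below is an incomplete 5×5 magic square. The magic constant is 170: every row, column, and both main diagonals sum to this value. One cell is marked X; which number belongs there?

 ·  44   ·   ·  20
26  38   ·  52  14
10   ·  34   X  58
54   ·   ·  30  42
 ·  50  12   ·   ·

Using row 2: 26 + 38 + 52 + 14 + ? → (2,3) = 170 − 130 = 40.
Column 5 needs 170; the known cells sum to 134, so (5,5) = 36.
From main diagonal, 170 − (38 + 34 + 30 + 36) gives (1,1) = 32.
The remaining cell in column 1 is (5,1) = 170 − 122 = 48.
From anti-diagonal, 170 − (20 + 52 + 34 + 48) gives (4,2) = 16.
Row 4 must total 170; the given cells sum to 142, so (4,3) = 28.
From row 5, 170 − (48 + 50 + 12 + 36) gives (5,4) = 24.
Using column 2: 44 + 38 + 16 + 50 + ? → (3,2) = 170 − 148 = 22.
Column 3: 40 + 34 + 28 + 12 + ? = 170, so (1,3) = 56.
Row 1: 32 + 44 + 56 + 20 + ? = 170, so (1,4) = 18.
From row 3, 170 − (10 + 22 + 34 + 58) gives (3,4) = 46.

46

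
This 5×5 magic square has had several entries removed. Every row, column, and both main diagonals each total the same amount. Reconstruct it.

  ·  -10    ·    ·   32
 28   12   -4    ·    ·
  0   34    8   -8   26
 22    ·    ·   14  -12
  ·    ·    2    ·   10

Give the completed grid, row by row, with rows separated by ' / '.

Row 3 is already complete: 0 + 34 + 8 + -8 + 26 = 60, so that is the magic constant.
The remaining cell in column 5 is (2,5) = 60 − 56 = 4.
Main diagonal: 12 + 8 + 14 + 10 + ? = 60, so (1,1) = 16.
Row 2: 28 + 12 + (-4) + 4 + ? = 60, so (2,4) = 20.
Using column 1: 16 + 28 + 0 + 22 + ? → (5,1) = 60 − 66 = -6.
From anti-diagonal, 60 − (32 + 20 + 8 + (-6)) gives (4,2) = 6.
Row 4 must total 60; the given cells sum to 30, so (4,3) = 30.
From column 2, 60 − (-10 + 12 + 34 + 6) gives (5,2) = 18.
Column 3 needs 60; the known cells sum to 36, so (1,3) = 24.
From row 1, 60 − (16 + (-10) + 24 + 32) gives (1,4) = -2.
Row 5: -6 + 18 + 2 + 10 + ? = 60, so (5,4) = 36.

16 -10 24 -2 32 / 28 12 -4 20 4 / 0 34 8 -8 26 / 22 6 30 14 -12 / -6 18 2 36 10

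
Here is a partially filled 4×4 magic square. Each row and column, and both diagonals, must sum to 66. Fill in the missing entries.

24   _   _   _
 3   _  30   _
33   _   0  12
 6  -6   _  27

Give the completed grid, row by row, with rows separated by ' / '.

24 36 -3 9 / 3 15 30 18 / 33 21 0 12 / 6 -6 39 27

Row 3 must total 66; the given cells sum to 45, so (3,2) = 21.
Row 4 needs 66; the known cells sum to 27, so (4,3) = 39.
From column 3, 66 − (30 + 0 + 39) gives (1,3) = -3.
From main diagonal, 66 − (24 + 0 + 27) gives (2,2) = 15.
Using anti-diagonal: 30 + 21 + 6 + ? → (1,4) = 66 − 57 = 9.
The remaining cell in row 1 is (1,2) = 66 − 30 = 36.
From row 2, 66 − (3 + 15 + 30) gives (2,4) = 18.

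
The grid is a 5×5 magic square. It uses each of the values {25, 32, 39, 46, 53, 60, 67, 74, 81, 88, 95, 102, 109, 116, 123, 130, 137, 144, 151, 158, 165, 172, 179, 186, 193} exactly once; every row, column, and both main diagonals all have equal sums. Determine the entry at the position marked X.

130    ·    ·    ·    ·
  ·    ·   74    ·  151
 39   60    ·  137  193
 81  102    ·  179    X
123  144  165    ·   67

25

The 25 entries sum to 2725, so each line sums to 2725/5 = 545.
From row 3, 545 − (39 + 60 + 137 + 193) gives (3,3) = 116.
Using row 5: 123 + 144 + 165 + 67 + ? → (5,4) = 545 − 499 = 46.
The remaining cell in column 1 is (2,1) = 545 − 373 = 172.
The remaining cell in main diagonal is (2,2) = 545 − 492 = 53.
Row 2 must total 545; the given cells sum to 450, so (2,4) = 95.
Column 2: 53 + 60 + 102 + 144 + ? = 545, so (1,2) = 186.
From column 4, 545 − (95 + 137 + 179 + 46) gives (1,4) = 88.
Anti-diagonal needs 545; the known cells sum to 436, so (1,5) = 109.
Using row 1: 130 + 186 + 88 + 109 + ? → (1,3) = 545 − 513 = 32.
Column 3: 32 + 74 + 116 + 165 + ? = 545, so (4,3) = 158.
Column 5 needs 545; the known cells sum to 520, so (4,5) = 25.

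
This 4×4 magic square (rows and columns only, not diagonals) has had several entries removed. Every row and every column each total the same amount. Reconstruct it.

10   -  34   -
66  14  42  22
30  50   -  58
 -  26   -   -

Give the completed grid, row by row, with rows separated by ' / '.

Row 2 is already complete: 66 + 14 + 42 + 22 = 144, so that is the magic constant.
Using row 3: 30 + 50 + 58 + ? → (3,3) = 144 − 138 = 6.
Column 1: 10 + 66 + 30 + ? = 144, so (4,1) = 38.
From column 2, 144 − (14 + 50 + 26) gives (1,2) = 54.
Column 3 must total 144; the given cells sum to 82, so (4,3) = 62.
Row 1 must total 144; the given cells sum to 98, so (1,4) = 46.
Using row 4: 38 + 26 + 62 + ? → (4,4) = 144 − 126 = 18.

10 54 34 46 / 66 14 42 22 / 30 50 6 58 / 38 26 62 18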